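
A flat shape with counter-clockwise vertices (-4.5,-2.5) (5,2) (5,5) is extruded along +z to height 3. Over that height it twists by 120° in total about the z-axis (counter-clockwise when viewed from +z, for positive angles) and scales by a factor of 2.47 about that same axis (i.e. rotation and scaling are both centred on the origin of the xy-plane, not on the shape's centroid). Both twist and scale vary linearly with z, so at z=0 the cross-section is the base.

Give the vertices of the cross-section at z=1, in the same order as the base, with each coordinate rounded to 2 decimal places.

t = z/height = 1/3 = 0.333333
s = 1 + (scale-1)·z/height = 1 + (2.47-1)·1/3 = 1.490000
θ = twist·z/height = 120°·1/3 = 40.0000° = 0.698132 rad
cos θ = 0.766044, sin θ = 0.642788 (intermediates below are computed at full precision and shown rounded to 5 d.p.)
v1: (-4.5,-2.5) → rotate → (-1.84023,-4.80766) → ×s → (-2.74194,-7.16341) → (-2.74,-7.16)
v2: (5,2) → rotate → (2.54465,4.74603) → ×s → (3.79152,7.07158) → (3.79,7.07)
v3: (5,5) → rotate → (0.61628,7.04416) → ×s → (0.91826,10.49580) → (0.92,10.50)

Cross-section at z=1: (-2.74,-7.16) (3.79,7.07) (0.92,10.50)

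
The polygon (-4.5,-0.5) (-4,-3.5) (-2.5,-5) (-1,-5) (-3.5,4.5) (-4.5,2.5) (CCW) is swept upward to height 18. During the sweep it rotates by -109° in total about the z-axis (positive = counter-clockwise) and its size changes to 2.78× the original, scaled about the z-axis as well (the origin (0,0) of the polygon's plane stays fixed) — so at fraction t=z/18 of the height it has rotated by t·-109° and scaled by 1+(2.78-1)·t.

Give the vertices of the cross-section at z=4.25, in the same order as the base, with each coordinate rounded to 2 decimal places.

Cross-section at z=4.25: (-6.07,2.14) (-7.28,-2.01) (-6.28,-4.86) (-4.36,-5.78) (-1.70,7.92) (-4.22,5.97)

t = z/height = 4.25/18 = 0.236111
s = 1 + (scale-1)·z/height = 1 + (2.78-1)·4.25/18 = 1.420278
θ = twist·z/height = -109°·4.25/18 = -25.7361° = -0.449180 rad
cos θ = 0.900804, sin θ = -0.434227 (intermediates below are computed at full precision and shown rounded to 5 d.p.)
v1: (-4.5,-0.5) → rotate → (-4.27073,1.50362) → ×s → (-6.06562,2.13556) → (-6.07,2.14)
v2: (-4,-3.5) → rotate → (-5.12301,-1.41590) → ×s → (-7.27609,-2.01098) → (-7.28,-2.01)
v3: (-2.5,-5) → rotate → (-4.42314,-3.41845) → ×s → (-6.28209,-4.85515) → (-6.28,-4.86)
v4: (-1,-5) → rotate → (-3.07194,-4.06979) → ×s → (-4.36301,-5.78023) → (-4.36,-5.78)
v5: (-3.5,4.5) → rotate → (-1.19879,5.57341) → ×s → (-1.70262,7.91579) → (-1.70,7.92)
v6: (-4.5,2.5) → rotate → (-2.96805,4.20603) → ×s → (-4.21545,5.97373) → (-4.22,5.97)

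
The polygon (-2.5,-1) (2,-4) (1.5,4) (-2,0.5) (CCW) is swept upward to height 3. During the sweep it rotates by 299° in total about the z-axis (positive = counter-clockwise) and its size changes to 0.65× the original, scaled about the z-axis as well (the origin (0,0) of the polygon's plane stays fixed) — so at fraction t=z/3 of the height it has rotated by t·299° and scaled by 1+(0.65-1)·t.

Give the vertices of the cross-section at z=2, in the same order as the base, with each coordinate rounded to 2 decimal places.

Cross-section at z=2: (1.55,1.36) (-2.46,2.39) (-0.07,-3.27) (1.57,0.15)

t = z/height = 2/3 = 0.666667
s = 1 + (scale-1)·z/height = 1 + (0.65-1)·2/3 = 0.766667
θ = twist·z/height = 299°·2/3 = 199.3333° = 3.479023 rad
cos θ = -0.943609, sin θ = -0.331063 (intermediates below are computed at full precision and shown rounded to 5 d.p.)
v1: (-2.5,-1) → rotate → (2.02796,1.77127) → ×s → (1.55477,1.35797) → (1.55,1.36)
v2: (2,-4) → rotate → (-3.21147,3.11231) → ×s → (-2.46213,2.38610) → (-2.46,2.39)
v3: (1.5,4) → rotate → (-0.09116,-4.27103) → ×s → (-0.06989,-3.27446) → (-0.07,-3.27)
v4: (-2,0.5) → rotate → (2.05275,0.19032) → ×s → (1.57377,0.14591) → (1.57,0.15)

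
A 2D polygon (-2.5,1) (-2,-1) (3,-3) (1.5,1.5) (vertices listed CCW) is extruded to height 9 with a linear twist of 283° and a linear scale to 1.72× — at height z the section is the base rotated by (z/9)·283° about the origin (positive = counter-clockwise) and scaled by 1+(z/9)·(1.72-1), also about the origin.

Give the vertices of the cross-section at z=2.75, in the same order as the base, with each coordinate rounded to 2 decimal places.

t = z/height = 2.75/9 = 0.305556
s = 1 + (scale-1)·z/height = 1 + (1.72-1)·2.75/9 = 1.220000
θ = twist·z/height = 283°·2.75/9 = 86.4722° = 1.509225 rad
cos θ = 0.061532, sin θ = 0.998105 (intermediates below are computed at full precision and shown rounded to 5 d.p.)
v1: (-2.5,1) → rotate → (-1.15194,-2.43373) → ×s → (-1.40536,-2.96915) → (-1.41,-2.97)
v2: (-2,-1) → rotate → (0.87504,-2.05774) → ×s → (1.06755,-2.51045) → (1.07,-2.51)
v3: (3,-3) → rotate → (3.17891,2.80972) → ×s → (3.87827,3.42786) → (3.88,3.43)
v4: (1.5,1.5) → rotate → (-1.40486,1.58946) → ×s → (-1.71393,1.93914) → (-1.71,1.94)

Cross-section at z=2.75: (-1.41,-2.97) (1.07,-2.51) (3.88,3.43) (-1.71,1.94)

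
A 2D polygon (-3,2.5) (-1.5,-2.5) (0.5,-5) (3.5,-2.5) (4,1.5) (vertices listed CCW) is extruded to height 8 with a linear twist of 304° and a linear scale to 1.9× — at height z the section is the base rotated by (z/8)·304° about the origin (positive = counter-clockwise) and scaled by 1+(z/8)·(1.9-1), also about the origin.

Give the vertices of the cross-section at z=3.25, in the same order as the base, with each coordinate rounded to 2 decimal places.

Cross-section at z=3.25: (-0.59,-5.30) (3.98,0.18) (5.32,4.34) (0.21,5.87) (-4.72,3.42)

t = z/height = 3.25/8 = 0.40625
s = 1 + (scale-1)·z/height = 1 + (1.9-1)·3.25/8 = 1.365625
θ = twist·z/height = 304°·3.25/8 = 123.5000° = 2.155482 rad
cos θ = -0.551937, sin θ = 0.833886 (intermediates below are computed at full precision and shown rounded to 5 d.p.)
v1: (-3,2.5) → rotate → (-0.42890,-3.88150) → ×s → (-0.58572,-5.30067) → (-0.59,-5.30)
v2: (-1.5,-2.5) → rotate → (2.91262,0.12901) → ×s → (3.97755,0.17618) → (3.98,0.18)
v3: (0.5,-5) → rotate → (3.89346,3.17663) → ×s → (5.31701,4.33808) → (5.32,4.34)
v4: (3.5,-2.5) → rotate → (0.15294,4.29844) → ×s → (0.20885,5.87006) → (0.21,5.87)
v5: (4,1.5) → rotate → (-3.45858,2.50764) → ×s → (-4.72312,3.42449) → (-4.72,3.42)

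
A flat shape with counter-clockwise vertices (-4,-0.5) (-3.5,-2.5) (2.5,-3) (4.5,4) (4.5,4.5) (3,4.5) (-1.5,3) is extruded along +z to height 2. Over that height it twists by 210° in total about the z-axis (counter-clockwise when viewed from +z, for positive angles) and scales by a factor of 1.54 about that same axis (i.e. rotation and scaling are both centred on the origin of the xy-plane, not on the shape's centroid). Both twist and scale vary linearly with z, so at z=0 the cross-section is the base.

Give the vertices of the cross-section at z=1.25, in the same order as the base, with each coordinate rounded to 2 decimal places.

Cross-section at z=1.25: (4.03,-3.58) (5.60,-1.31) (0.81,5.16) (-7.99,1.00) (-8.49,0.56) (-7.17,-0.95) (-1.69,-4.15)

t = z/height = 1.25/2 = 0.625
s = 1 + (scale-1)·z/height = 1 + (1.54-1)·1.25/2 = 1.337500
θ = twist·z/height = 210°·1.25/2 = 131.2500° = 2.290745 rad
cos θ = -0.659346, sin θ = 0.751840 (intermediates below are computed at full precision and shown rounded to 5 d.p.)
v1: (-4,-0.5) → rotate → (3.01330,-2.67769) → ×s → (4.03029,-3.58141) → (4.03,-3.58)
v2: (-3.5,-2.5) → rotate → (4.18731,-0.98307) → ×s → (5.60053,-1.31486) → (5.60,-1.31)
v3: (2.5,-3) → rotate → (0.60715,3.85764) → ×s → (0.81207,5.15959) → (0.81,5.16)
v4: (4.5,4) → rotate → (-5.97442,0.74590) → ×s → (-7.99078,0.99764) → (-7.99,1.00)
v5: (4.5,4.5) → rotate → (-6.35034,0.41622) → ×s → (-8.49357,0.55670) → (-8.49,0.56)
v6: (3,4.5) → rotate → (-5.36132,-0.71154) → ×s → (-7.17076,-0.95168) → (-7.17,-0.95)
v7: (-1.5,3) → rotate → (-1.26650,-3.10580) → ×s → (-1.69394,-4.15400) → (-1.69,-4.15)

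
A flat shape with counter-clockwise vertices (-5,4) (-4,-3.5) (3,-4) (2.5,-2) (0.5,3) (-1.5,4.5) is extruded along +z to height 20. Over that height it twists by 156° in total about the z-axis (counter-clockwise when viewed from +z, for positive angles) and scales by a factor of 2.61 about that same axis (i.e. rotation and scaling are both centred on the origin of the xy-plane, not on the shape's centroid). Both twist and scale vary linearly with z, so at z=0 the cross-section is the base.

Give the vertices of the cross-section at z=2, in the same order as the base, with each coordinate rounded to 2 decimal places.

t = z/height = 2/20 = 0.1
s = 1 + (scale-1)·z/height = 1 + (2.61-1)·2/20 = 1.161000
θ = twist·z/height = 156°·2/20 = 15.6000° = 0.272271 rad
cos θ = 0.963163, sin θ = 0.268920 (intermediates below are computed at full precision and shown rounded to 5 d.p.)
v1: (-5,4) → rotate → (-5.89149,2.50805) → ×s → (-6.84002,2.91185) → (-6.84,2.91)
v2: (-4,-3.5) → rotate → (-2.91143,-4.44675) → ×s → (-3.38017,-5.16267) → (-3.38,-5.16)
v3: (3,-4) → rotate → (3.96517,-3.04589) → ×s → (4.60356,-3.53628) → (4.60,-3.54)
v4: (2.5,-2) → rotate → (2.94575,-1.25403) → ×s → (3.42001,-1.45592) → (3.42,-1.46)
v5: (0.5,3) → rotate → (-0.32518,3.02395) → ×s → (-0.37753,3.51080) → (-0.38,3.51)
v6: (-1.5,4.5) → rotate → (-2.65488,3.93085) → ×s → (-3.08232,4.56372) → (-3.08,4.56)

Cross-section at z=2: (-6.84,2.91) (-3.38,-5.16) (4.60,-3.54) (3.42,-1.46) (-0.38,3.51) (-3.08,4.56)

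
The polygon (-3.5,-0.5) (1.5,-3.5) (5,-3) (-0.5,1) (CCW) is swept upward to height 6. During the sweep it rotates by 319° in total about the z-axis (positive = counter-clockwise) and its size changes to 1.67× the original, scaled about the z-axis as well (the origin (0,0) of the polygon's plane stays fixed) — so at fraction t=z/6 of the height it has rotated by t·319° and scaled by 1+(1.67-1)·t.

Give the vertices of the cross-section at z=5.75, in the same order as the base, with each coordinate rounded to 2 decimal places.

Cross-section at z=5.75: (-4.02,4.19) (-3.23,-5.35) (0.79,-9.54) (0.85,1.63)

t = z/height = 5.75/6 = 0.958333
s = 1 + (scale-1)·z/height = 1 + (1.67-1)·5.75/6 = 1.642083
θ = twist·z/height = 319°·5.75/6 = 305.7083° = 5.335617 rad
cos θ = 0.583659, sin θ = -0.811999 (intermediates below are computed at full precision and shown rounded to 5 d.p.)
v1: (-3.5,-0.5) → rotate → (-2.44881,2.55017) → ×s → (-4.02115,4.18758) → (-4.02,4.19)
v2: (1.5,-3.5) → rotate → (-1.96651,-3.26081) → ×s → (-3.22917,-5.35451) → (-3.23,-5.35)
v3: (5,-3) → rotate → (0.48230,-5.81097) → ×s → (0.79198,-9.54210) → (0.79,-9.54)
v4: (-0.5,1) → rotate → (0.52017,0.98966) → ×s → (0.85416,1.62510) → (0.85,1.63)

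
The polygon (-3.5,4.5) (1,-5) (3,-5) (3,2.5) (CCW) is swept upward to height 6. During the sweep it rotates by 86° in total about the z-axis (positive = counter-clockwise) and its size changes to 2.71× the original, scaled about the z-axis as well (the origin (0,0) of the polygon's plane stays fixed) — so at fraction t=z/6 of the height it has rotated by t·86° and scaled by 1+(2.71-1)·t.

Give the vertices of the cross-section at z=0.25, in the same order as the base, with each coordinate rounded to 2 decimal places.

Cross-section at z=0.25: (-4.04,4.58) (1.40,-5.28) (3.54,-5.14) (3.04,2.87)

t = z/height = 0.25/6 = 0.0416667
s = 1 + (scale-1)·z/height = 1 + (2.71-1)·0.25/6 = 1.071250
θ = twist·z/height = 86°·0.25/6 = 3.5833° = 0.062541 rad
cos θ = 0.998045, sin θ = 0.062500 (intermediates below are computed at full precision and shown rounded to 5 d.p.)
v1: (-3.5,4.5) → rotate → (-3.77441,4.27245) → ×s → (-4.04333,4.57686) → (-4.04,4.58)
v2: (1,-5) → rotate → (1.31055,-4.92772) → ×s → (1.40392,-5.27882) → (1.40,-5.28)
v3: (3,-5) → rotate → (3.30664,-4.80272) → ×s → (3.54223,-5.14492) → (3.54,-5.14)
v4: (3,2.5) → rotate → (2.83788,2.68261) → ×s → (3.04008,2.87375) → (3.04,2.87)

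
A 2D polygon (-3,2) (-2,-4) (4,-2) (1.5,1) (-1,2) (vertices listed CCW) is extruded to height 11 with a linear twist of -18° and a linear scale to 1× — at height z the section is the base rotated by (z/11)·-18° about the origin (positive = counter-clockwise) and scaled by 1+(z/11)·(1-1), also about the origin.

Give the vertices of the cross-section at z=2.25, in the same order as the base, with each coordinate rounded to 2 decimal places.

Cross-section at z=2.25: (-2.87,2.19) (-2.25,-3.86) (3.86,-2.25) (1.56,0.90) (-0.87,2.06)

t = z/height = 2.25/11 = 0.204545
s = 1 + (scale-1)·z/height = 1 + (1-1)·2.25/11 = 1.000000
θ = twist·z/height = -18°·2.25/11 = -3.6818° = -0.064260 rad
cos θ = 0.997936, sin θ = -0.064216 (intermediates below are computed at full precision and shown rounded to 5 d.p.)
v1: (-3,2) → rotate → (-2.86538,2.18852) → ×s → (-2.86538,2.18852) → (-2.87,2.19)
v2: (-2,-4) → rotate → (-2.25273,-3.86331) → ×s → (-2.25273,-3.86331) → (-2.25,-3.86)
v3: (4,-2) → rotate → (3.86331,-2.25273) → ×s → (3.86331,-2.25273) → (3.86,-2.25)
v4: (1.5,1) → rotate → (1.56112,0.90161) → ×s → (1.56112,0.90161) → (1.56,0.90)
v5: (-1,2) → rotate → (-0.86950,2.06009) → ×s → (-0.86950,2.06009) → (-0.87,2.06)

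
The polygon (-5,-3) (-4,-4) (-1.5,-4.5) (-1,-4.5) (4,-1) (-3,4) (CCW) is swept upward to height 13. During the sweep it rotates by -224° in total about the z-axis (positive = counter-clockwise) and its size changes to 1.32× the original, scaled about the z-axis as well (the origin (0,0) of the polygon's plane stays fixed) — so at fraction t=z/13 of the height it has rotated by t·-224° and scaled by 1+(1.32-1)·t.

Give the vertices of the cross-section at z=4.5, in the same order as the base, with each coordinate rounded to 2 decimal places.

t = z/height = 4.5/13 = 0.346154
s = 1 + (scale-1)·z/height = 1 + (1.32-1)·4.5/13 = 1.110769
θ = twist·z/height = -224°·4.5/13 = -77.5385° = -1.353301 rad
cos θ = 0.215784, sin θ = -0.976441 (intermediates below are computed at full precision and shown rounded to 5 d.p.)
v1: (-5,-3) → rotate → (-4.00824,4.23485) → ×s → (-4.45223,4.70394) → (-4.45,4.70)
v2: (-4,-4) → rotate → (-4.76890,3.04263) → ×s → (-5.29715,3.37966) → (-5.30,3.38)
v3: (-1.5,-4.5) → rotate → (-4.71766,0.49363) → ×s → (-5.24023,0.54831) → (-5.24,0.55)
v4: (-1,-4.5) → rotate → (-4.60977,0.00541) → ×s → (-5.12039,0.00601) → (-5.12,0.01)
v5: (4,-1) → rotate → (-0.11330,-4.12155) → ×s → (-0.12585,-4.57809) → (-0.13,-4.58)
v6: (-3,4) → rotate → (3.25841,3.79246) → ×s → (3.61934,4.21255) → (3.62,4.21)

Cross-section at z=4.5: (-4.45,4.70) (-5.30,3.38) (-5.24,0.55) (-5.12,0.01) (-0.13,-4.58) (3.62,4.21)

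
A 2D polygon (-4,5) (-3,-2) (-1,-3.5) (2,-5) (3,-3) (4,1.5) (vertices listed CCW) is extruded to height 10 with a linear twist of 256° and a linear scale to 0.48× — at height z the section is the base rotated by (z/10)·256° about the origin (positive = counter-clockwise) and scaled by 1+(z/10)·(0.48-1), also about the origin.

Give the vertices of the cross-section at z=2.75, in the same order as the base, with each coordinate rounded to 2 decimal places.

t = z/height = 2.75/10 = 0.275
s = 1 + (scale-1)·z/height = 1 + (0.48-1)·2.75/10 = 0.857000
θ = twist·z/height = 256°·2.75/10 = 70.4000° = 1.228712 rad
cos θ = 0.335452, sin θ = 0.942057 (intermediates below are computed at full precision and shown rounded to 5 d.p.)
v1: (-4,5) → rotate → (-6.05209,-2.09097) → ×s → (-5.18664,-1.79196) → (-5.19,-1.79)
v2: (-3,-2) → rotate → (0.87776,-3.49708) → ×s → (0.75224,-2.99699) → (0.75,-3.00)
v3: (-1,-3.5) → rotate → (2.96175,-2.11614) → ×s → (2.53822,-1.81353) → (2.54,-1.81)
v4: (2,-5) → rotate → (5.38119,0.20686) → ×s → (4.61168,0.17728) → (4.61,0.18)
v5: (3,-3) → rotate → (3.83253,1.81982) → ×s → (3.28448,1.55958) → (3.28,1.56)
v6: (4,1.5) → rotate → (-0.07128,4.27141) → ×s → (-0.06109,3.66060) → (-0.06,3.66)

Cross-section at z=2.75: (-5.19,-1.79) (0.75,-3.00) (2.54,-1.81) (4.61,0.18) (3.28,1.56) (-0.06,3.66)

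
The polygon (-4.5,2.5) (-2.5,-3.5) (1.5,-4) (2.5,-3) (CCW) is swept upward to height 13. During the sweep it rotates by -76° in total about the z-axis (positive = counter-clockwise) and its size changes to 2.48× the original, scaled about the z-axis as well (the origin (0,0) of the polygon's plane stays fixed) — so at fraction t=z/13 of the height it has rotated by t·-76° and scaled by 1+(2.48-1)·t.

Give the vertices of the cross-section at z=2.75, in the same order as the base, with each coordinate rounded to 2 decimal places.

Cross-section at z=2.75: (-4.77,4.79) (-4.43,-3.51) (0.44,-5.59) (2.06,-4.69)

t = z/height = 2.75/13 = 0.211538
s = 1 + (scale-1)·z/height = 1 + (2.48-1)·2.75/13 = 1.313077
θ = twist·z/height = -76°·2.75/13 = -16.0769° = -0.280595 rad
cos θ = 0.960891, sin θ = -0.276928 (intermediates below are computed at full precision and shown rounded to 5 d.p.)
v1: (-4.5,2.5) → rotate → (-3.63169,3.64840) → ×s → (-4.76869,4.79063) → (-4.77,4.79)
v2: (-2.5,-3.5) → rotate → (-3.37147,-2.67080) → ×s → (-4.42700,-3.50696) → (-4.43,-3.51)
v3: (1.5,-4) → rotate → (0.33363,-4.25895) → ×s → (0.43808,-5.59233) → (0.44,-5.59)
v4: (2.5,-3) → rotate → (1.57144,-3.57499) → ×s → (2.06343,-4.69424) → (2.06,-4.69)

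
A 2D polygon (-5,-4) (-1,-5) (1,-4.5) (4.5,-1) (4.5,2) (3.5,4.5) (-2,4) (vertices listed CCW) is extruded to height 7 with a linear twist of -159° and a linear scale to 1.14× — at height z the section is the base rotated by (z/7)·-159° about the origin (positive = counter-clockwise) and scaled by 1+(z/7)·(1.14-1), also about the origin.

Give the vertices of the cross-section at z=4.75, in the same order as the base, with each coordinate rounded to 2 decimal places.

Cross-section at z=4.75: (-2.49,6.56) (-4.87,2.72) (-5.03,0.47) (-2.56,-4.35) (0.57,-5.36) (3.51,-5.16) (4.84,0.74)

t = z/height = 4.75/7 = 0.678571
s = 1 + (scale-1)·z/height = 1 + (1.14-1)·4.75/7 = 1.095000
θ = twist·z/height = -159°·4.75/7 = -107.8929° = -1.883086 rad
cos θ = -0.307238, sin θ = -0.951633 (intermediates below are computed at full precision and shown rounded to 5 d.p.)
v1: (-5,-4) → rotate → (-2.27034,5.98712) → ×s → (-2.48602,6.55589) → (-2.49,6.56)
v2: (-1,-5) → rotate → (-4.45093,2.48782) → ×s → (-4.87376,2.72417) → (-4.87,2.72)
v3: (1,-4.5) → rotate → (-4.58959,0.43094) → ×s → (-5.02560,0.47188) → (-5.03,0.47)
v4: (4.5,-1) → rotate → (-2.33420,-3.97511) → ×s → (-2.55595,-4.35274) → (-2.56,-4.35)
v5: (4.5,2) → rotate → (0.52069,-4.89682) → ×s → (0.57016,-5.36202) → (0.57,-5.36)
v6: (3.5,4.5) → rotate → (3.20701,-4.71329) → ×s → (3.51168,-5.16105) → (3.51,-5.16)
v7: (-2,4) → rotate → (4.42101,0.67431) → ×s → (4.84100,0.73837) → (4.84,0.74)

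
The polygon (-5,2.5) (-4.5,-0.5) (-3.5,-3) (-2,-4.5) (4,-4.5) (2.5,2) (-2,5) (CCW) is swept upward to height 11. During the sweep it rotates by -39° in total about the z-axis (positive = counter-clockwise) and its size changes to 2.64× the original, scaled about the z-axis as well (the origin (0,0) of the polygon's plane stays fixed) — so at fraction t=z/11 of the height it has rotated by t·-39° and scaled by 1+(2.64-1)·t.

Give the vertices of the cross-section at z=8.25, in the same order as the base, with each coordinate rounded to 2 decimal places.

t = z/height = 8.25/11 = 0.75
s = 1 + (scale-1)·z/height = 1 + (2.64-1)·8.25/11 = 2.230000
θ = twist·z/height = -39°·8.25/11 = -29.2500° = -0.510509 rad
cos θ = 0.872496, sin θ = -0.488621 (intermediates below are computed at full precision and shown rounded to 5 d.p.)
v1: (-5,2.5) → rotate → (-3.14093,4.62435) → ×s → (-7.00427,10.31229) → (-7.00,10.31)
v2: (-4.5,-0.5) → rotate → (-4.17054,1.76255) → ×s → (-9.30031,3.93048) → (-9.30,3.93)
v3: (-3.5,-3) → rotate → (-4.51960,-0.90731) → ×s → (-10.07871,-2.02331) → (-10.08,-2.02)
v4: (-2,-4.5) → rotate → (-3.94379,-2.94899) → ×s → (-8.79465,-6.57625) → (-8.79,-6.58)
v5: (4,-4.5) → rotate → (1.29119,-5.88072) → ×s → (2.87935,-13.11400) → (2.88,-13.11)
v6: (2.5,2) → rotate → (3.15848,0.52344) → ×s → (7.04342,1.16727) → (7.04,1.17)
v7: (-2,5) → rotate → (0.69811,5.33972) → ×s → (1.55679,11.90758) → (1.56,11.91)

Cross-section at z=8.25: (-7.00,10.31) (-9.30,3.93) (-10.08,-2.02) (-8.79,-6.58) (2.88,-13.11) (7.04,1.17) (1.56,11.91)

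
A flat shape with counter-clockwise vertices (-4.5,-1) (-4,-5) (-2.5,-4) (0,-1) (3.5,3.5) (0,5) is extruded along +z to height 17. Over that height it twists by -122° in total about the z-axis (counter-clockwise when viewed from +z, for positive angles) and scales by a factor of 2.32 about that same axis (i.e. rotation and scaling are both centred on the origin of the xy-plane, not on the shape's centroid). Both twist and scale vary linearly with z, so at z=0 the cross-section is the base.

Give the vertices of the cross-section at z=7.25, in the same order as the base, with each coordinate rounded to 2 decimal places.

t = z/height = 7.25/17 = 0.426471
s = 1 + (scale-1)·z/height = 1 + (2.32-1)·7.25/17 = 1.562941
θ = twist·z/height = -122°·7.25/17 = -52.0294° = -0.908085 rad
cos θ = 0.615257, sin θ = -0.788327 (intermediates below are computed at full precision and shown rounded to 5 d.p.)
v1: (-4.5,-1) → rotate → (-3.55698,2.93221) → ×s → (-5.55935,4.58288) → (-5.56,4.58)
v2: (-4,-5) → rotate → (-6.40266,0.07702) → ×s → (-10.00698,0.12038) → (-10.01,0.12)
v3: (-2.5,-4) → rotate → (-4.69145,-0.49021) → ×s → (-7.33246,-0.76617) → (-7.33,-0.77)
v4: (0,-1) → rotate → (-0.78833,-0.61526) → ×s → (-1.23211,-0.96161) → (-1.23,-0.96)
v5: (3.5,3.5) → rotate → (4.91254,-0.60574) → ×s → (7.67801,-0.94674) → (7.68,-0.95)
v6: (0,5) → rotate → (3.94163,3.07628) → ×s → (6.16054,4.80805) → (6.16,4.81)

Cross-section at z=7.25: (-5.56,4.58) (-10.01,0.12) (-7.33,-0.77) (-1.23,-0.96) (7.68,-0.95) (6.16,4.81)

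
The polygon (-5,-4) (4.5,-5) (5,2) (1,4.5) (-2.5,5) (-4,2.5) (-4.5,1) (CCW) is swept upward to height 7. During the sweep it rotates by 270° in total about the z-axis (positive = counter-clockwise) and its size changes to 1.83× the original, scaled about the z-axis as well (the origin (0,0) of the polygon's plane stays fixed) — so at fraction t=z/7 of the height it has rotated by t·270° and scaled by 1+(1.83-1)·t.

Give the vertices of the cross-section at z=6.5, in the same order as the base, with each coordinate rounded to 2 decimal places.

t = z/height = 6.5/7 = 0.928571
s = 1 + (scale-1)·z/height = 1 + (1.83-1)·6.5/7 = 1.770714
θ = twist·z/height = 270°·6.5/7 = 250.7143° = 4.375790 rad
cos θ = -0.330279, sin θ = -0.943883 (intermediates below are computed at full precision and shown rounded to 5 d.p.)
v1: (-5,-4) → rotate → (-2.12414,6.04053) → ×s → (-3.76124,10.69606) → (-3.76,10.70)
v2: (4.5,-5) → rotate → (-6.20567,-2.59608) → ×s → (-10.98847,-4.59692) → (-10.99,-4.60)
v3: (5,2) → rotate → (0.23637,-5.37997) → ×s → (0.41855,-9.52640) → (0.42,-9.53)
v4: (1,4.5) → rotate → (3.91720,-2.43014) → ×s → (6.93623,-4.30308) → (6.94,-4.30)
v5: (-2.5,5) → rotate → (5.54511,0.70831) → ×s → (9.81881,1.25422) → (9.82,1.25)
v6: (-4,2.5) → rotate → (3.68082,2.94984) → ×s → (6.51769,5.22332) → (6.52,5.22)
v7: (-4.5,1) → rotate → (2.43014,3.91720) → ×s → (4.30308,6.93623) → (4.30,6.94)

Cross-section at z=6.5: (-3.76,10.70) (-10.99,-4.60) (0.42,-9.53) (6.94,-4.30) (9.82,1.25) (6.52,5.22) (4.30,6.94)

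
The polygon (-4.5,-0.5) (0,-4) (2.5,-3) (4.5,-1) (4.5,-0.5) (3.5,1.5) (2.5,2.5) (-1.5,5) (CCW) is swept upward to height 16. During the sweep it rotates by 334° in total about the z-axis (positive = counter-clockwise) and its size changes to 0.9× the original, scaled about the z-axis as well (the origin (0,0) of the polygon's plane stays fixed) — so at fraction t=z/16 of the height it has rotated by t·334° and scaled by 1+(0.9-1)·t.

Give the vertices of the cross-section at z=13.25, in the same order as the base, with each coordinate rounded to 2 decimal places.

Cross-section at z=13.25: (-0.93,4.05) (-3.64,-0.42) (-2.47,-2.59) (-0.44,-4.21) (0.02,-4.15) (1.74,-3.03) (2.54,-2.01) (4.40,1.89)

t = z/height = 13.25/16 = 0.828125
s = 1 + (scale-1)·z/height = 1 + (0.9-1)·13.25/16 = 0.917188
θ = twist·z/height = 334°·13.25/16 = 276.5938° = 4.827472 rad
cos θ = 0.114829, sin θ = -0.993385 (intermediates below are computed at full precision and shown rounded to 5 d.p.)
v1: (-4.5,-0.5) → rotate → (-1.01342,4.41282) → ×s → (-0.92950,4.04738) → (-0.93,4.05)
v2: (0,-4) → rotate → (-3.97354,-0.45932) → ×s → (-3.64448,-0.42128) → (-3.64,-0.42)
v3: (2.5,-3) → rotate → (-2.69308,-2.82795) → ×s → (-2.47006,-2.59376) → (-2.47,-2.59)
v4: (4.5,-1) → rotate → (-0.47666,-4.58506) → ×s → (-0.43718,-4.20536) → (-0.44,-4.21)
v5: (4.5,-0.5) → rotate → (0.02004,-4.52765) → ×s → (0.01838,-4.15270) → (0.02,-4.15)
v6: (3.5,1.5) → rotate → (1.89198,-3.30461) → ×s → (1.73530,-3.03094) → (1.74,-3.03)
v7: (2.5,2.5) → rotate → (2.77054,-2.19639) → ×s → (2.54110,-2.01450) → (2.54,-2.01)
v8: (-1.5,5) → rotate → (4.79468,2.06422) → ×s → (4.39762,1.89328) → (4.40,1.89)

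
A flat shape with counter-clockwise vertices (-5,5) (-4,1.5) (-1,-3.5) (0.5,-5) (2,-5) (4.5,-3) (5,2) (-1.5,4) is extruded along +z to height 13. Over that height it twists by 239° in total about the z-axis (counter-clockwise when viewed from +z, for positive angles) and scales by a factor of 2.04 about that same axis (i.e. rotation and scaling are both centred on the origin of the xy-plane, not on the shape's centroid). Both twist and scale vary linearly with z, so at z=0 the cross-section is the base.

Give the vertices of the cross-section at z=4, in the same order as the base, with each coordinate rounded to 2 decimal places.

Cross-section at z=4: (-8.20,-4.46) (-3.40,-4.50) (4.06,-2.58) (6.52,-1.24) (7.08,0.66) (5.48,4.57) (-0.66,7.08) (-5.62,-0.40)

t = z/height = 4/13 = 0.307692
s = 1 + (scale-1)·z/height = 1 + (2.04-1)·4/13 = 1.320000
θ = twist·z/height = 239°·4/13 = 73.5385° = 1.283488 rad
cos θ = 0.283372, sin θ = 0.959010 (intermediates below are computed at full precision and shown rounded to 5 d.p.)
v1: (-5,5) → rotate → (-6.21191,-3.37819) → ×s → (-8.19972,-4.45921) → (-8.20,-4.46)
v2: (-4,1.5) → rotate → (-2.57200,-3.41098) → ×s → (-3.39504,-4.50250) → (-3.40,-4.50)
v3: (-1,-3.5) → rotate → (3.07316,-1.95081) → ×s → (4.05658,-2.57507) → (4.06,-2.58)
v4: (0.5,-5) → rotate → (4.93674,-0.93735) → ×s → (6.51649,-1.23731) → (6.52,-1.24)
v5: (2,-5) → rotate → (5.36179,0.50116) → ×s → (7.07757,0.66153) → (7.08,0.66)
v6: (4.5,-3) → rotate → (4.15220,3.46543) → ×s → (5.48091,4.57437) → (5.48,4.57)
v7: (5,2) → rotate → (-0.50116,5.36179) → ×s → (-0.66153,7.07757) → (-0.66,7.08)
v8: (-1.5,4) → rotate → (-4.26110,-0.30503) → ×s → (-5.62465,-0.40264) → (-5.62,-0.40)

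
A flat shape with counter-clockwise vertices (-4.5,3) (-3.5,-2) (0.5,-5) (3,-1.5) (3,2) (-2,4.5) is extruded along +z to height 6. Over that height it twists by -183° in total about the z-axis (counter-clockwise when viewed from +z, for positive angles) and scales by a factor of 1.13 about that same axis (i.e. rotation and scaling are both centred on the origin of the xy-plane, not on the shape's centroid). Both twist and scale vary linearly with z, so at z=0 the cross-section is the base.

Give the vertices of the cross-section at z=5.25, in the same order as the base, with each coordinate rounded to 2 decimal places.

Cross-section at z=5.25: (5.85,-1.44) (2.91,3.42) (-2.42,5.05) (-3.71,0.44) (-2.38,-3.23) (3.80,-3.96)

t = z/height = 5.25/6 = 0.875
s = 1 + (scale-1)·z/height = 1 + (1.13-1)·5.25/6 = 1.113750
θ = twist·z/height = -183°·5.25/6 = -160.1250° = -2.794708 rad
cos θ = -0.940437, sin θ = -0.339969 (intermediates below are computed at full precision and shown rounded to 5 d.p.)
v1: (-4.5,3) → rotate → (5.25187,-1.29145) → ×s → (5.84927,-1.43835) → (5.85,-1.44)
v2: (-3.5,-2) → rotate → (2.61159,3.07077) → ×s → (2.90866,3.42007) → (2.91,3.42)
v3: (0.5,-5) → rotate → (-2.17006,4.53220) → ×s → (-2.41691,5.04774) → (-2.42,5.05)
v4: (3,-1.5) → rotate → (-3.33126,0.39075) → ×s → (-3.71019,0.43519) → (-3.71,0.44)
v5: (3,2) → rotate → (-2.14137,-2.90078) → ×s → (-2.38495,-3.23074) → (-2.38,-3.23)
v6: (-2,4.5) → rotate → (3.41073,-3.55203) → ×s → (3.79871,-3.95607) → (3.80,-3.96)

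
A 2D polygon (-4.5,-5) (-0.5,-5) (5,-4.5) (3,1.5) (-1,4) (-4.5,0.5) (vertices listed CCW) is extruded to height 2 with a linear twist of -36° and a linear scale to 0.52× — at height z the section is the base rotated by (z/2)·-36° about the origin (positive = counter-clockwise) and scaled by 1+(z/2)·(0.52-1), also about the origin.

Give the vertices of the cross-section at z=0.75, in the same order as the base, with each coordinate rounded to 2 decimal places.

Cross-section at z=0.75: (-4.55,-3.13) (-1.36,-3.89) (3.13,-4.55) (2.68,0.62) (-0.03,3.38) (-3.49,1.26)

t = z/height = 0.75/2 = 0.375
s = 1 + (scale-1)·z/height = 1 + (0.52-1)·0.75/2 = 0.820000
θ = twist·z/height = -36°·0.75/2 = -13.5000° = -0.235619 rad
cos θ = 0.972370, sin θ = -0.233445 (intermediates below are computed at full precision and shown rounded to 5 d.p.)
v1: (-4.5,-5) → rotate → (-5.54289,-3.81135) → ×s → (-4.54517,-3.12530) → (-4.55,-3.13)
v2: (-0.5,-5) → rotate → (-1.65341,-4.74513) → ×s → (-1.35580,-3.89100) → (-1.36,-3.89)
v3: (5,-4.5) → rotate → (3.81135,-5.54289) → ×s → (3.12530,-4.54517) → (3.13,-4.55)
v4: (3,1.5) → rotate → (3.26728,0.75822) → ×s → (2.67917,0.62174) → (2.68,0.62)
v5: (-1,4) → rotate → (-0.03859,4.12293) → ×s → (-0.03164,3.38080) → (-0.03,3.38)
v6: (-4.5,0.5) → rotate → (-4.25894,1.53669) → ×s → (-3.49233,1.26009) → (-3.49,1.26)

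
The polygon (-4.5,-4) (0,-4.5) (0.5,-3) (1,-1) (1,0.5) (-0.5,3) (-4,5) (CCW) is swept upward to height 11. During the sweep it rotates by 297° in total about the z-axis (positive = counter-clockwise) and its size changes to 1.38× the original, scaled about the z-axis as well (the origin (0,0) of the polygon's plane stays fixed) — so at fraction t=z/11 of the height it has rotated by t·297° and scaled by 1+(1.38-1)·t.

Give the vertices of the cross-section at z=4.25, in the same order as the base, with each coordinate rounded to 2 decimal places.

Cross-section at z=4.25: (6.33,-2.77) (4.69,2.16) (2.88,1.96) (0.56,1.52) (-1.00,0.80) (-2.88,-1.96) (-3.29,-6.57)

t = z/height = 4.25/11 = 0.386364
s = 1 + (scale-1)·z/height = 1 + (1.38-1)·4.25/11 = 1.146818
θ = twist·z/height = 297°·4.25/11 = 114.7500° = 2.002765 rad
cos θ = -0.418660, sin θ = 0.908143 (intermediates below are computed at full precision and shown rounded to 5 d.p.)
v1: (-4.5,-4) → rotate → (5.51654,-2.41201) → ×s → (6.32647,-2.76613) → (6.33,-2.77)
v2: (0,-4.5) → rotate → (4.08664,1.88397) → ×s → (4.68664,2.16057) → (4.69,2.16)
v3: (0.5,-3) → rotate → (2.51510,1.71005) → ×s → (2.88436,1.96112) → (2.88,1.96)
v4: (1,-1) → rotate → (0.48948,1.32680) → ×s → (0.56135,1.52160) → (0.56,1.52)
v5: (1,0.5) → rotate → (-0.87273,0.69881) → ×s → (-1.00086,0.80141) → (-1.00,0.80)
v6: (-0.5,3) → rotate → (-2.51510,-1.71005) → ×s → (-2.88436,-1.96112) → (-2.88,-1.96)
v7: (-4,5) → rotate → (-2.86608,-5.72587) → ×s → (-3.28687,-6.56653) → (-3.29,-6.57)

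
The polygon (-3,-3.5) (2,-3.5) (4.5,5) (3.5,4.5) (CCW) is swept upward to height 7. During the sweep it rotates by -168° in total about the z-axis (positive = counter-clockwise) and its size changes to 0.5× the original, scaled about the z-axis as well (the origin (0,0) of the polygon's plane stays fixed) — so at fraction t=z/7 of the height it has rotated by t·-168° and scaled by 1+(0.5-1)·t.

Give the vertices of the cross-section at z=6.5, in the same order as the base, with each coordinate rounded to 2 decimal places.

t = z/height = 6.5/7 = 0.928571
s = 1 + (scale-1)·z/height = 1 + (0.5-1)·6.5/7 = 0.535714
θ = twist·z/height = -168°·6.5/7 = -156.0000° = -2.722714 rad
cos θ = -0.913545, sin θ = -0.406737 (intermediates below are computed at full precision and shown rounded to 5 d.p.)
v1: (-3,-3.5) → rotate → (1.31706,4.41762) → ×s → (0.70557,2.36658) → (0.71,2.37)
v2: (2,-3.5) → rotate → (-3.25067,2.38394) → ×s → (-1.74143,1.27711) → (-1.74,1.28)
v3: (4.5,5) → rotate → (-2.07727,-6.39804) → ×s → (-1.11282,-3.42752) → (-1.11,-3.43)
v4: (3.5,4.5) → rotate → (-1.36709,-5.53453) → ×s → (-0.73237,-2.96493) → (-0.73,-2.96)

Cross-section at z=6.5: (0.71,2.37) (-1.74,1.28) (-1.11,-3.43) (-0.73,-2.96)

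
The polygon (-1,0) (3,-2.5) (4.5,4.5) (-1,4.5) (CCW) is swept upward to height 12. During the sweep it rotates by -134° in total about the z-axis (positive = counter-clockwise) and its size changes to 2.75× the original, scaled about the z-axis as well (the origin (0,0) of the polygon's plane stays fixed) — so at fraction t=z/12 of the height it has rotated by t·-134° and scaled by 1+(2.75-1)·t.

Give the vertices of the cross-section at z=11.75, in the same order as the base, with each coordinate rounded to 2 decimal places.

Cross-section at z=11.75: (1.79,2.04) (-10.47,-1.66) (1.14,-17.23) (10.97,-6.00)

t = z/height = 11.75/12 = 0.979167
s = 1 + (scale-1)·z/height = 1 + (2.75-1)·11.75/12 = 2.713542
θ = twist·z/height = -134°·11.75/12 = -131.2083° = -2.290017 rad
cos θ = -0.658799, sin θ = -0.752319 (intermediates below are computed at full precision and shown rounded to 5 d.p.)
v1: (-1,0) → rotate → (0.65880,0.75232) → ×s → (1.78768,2.04145) → (1.79,2.04)
v2: (3,-2.5) → rotate → (-3.85719,-0.60996) → ×s → (-10.46666,-1.65515) → (-10.47,-1.66)
v3: (4.5,4.5) → rotate → (0.42084,-6.35003) → ×s → (1.14197,-17.23107) → (1.14,-17.23)
v4: (-1,4.5) → rotate → (4.04423,-2.21228) → ×s → (10.97420,-6.00310) → (10.97,-6.00)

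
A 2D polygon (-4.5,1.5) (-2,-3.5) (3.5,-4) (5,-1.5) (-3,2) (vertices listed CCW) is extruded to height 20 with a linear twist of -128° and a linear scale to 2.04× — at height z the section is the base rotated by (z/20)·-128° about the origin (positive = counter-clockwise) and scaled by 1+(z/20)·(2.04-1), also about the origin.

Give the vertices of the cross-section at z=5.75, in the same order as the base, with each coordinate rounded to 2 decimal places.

t = z/height = 5.75/20 = 0.2875
s = 1 + (scale-1)·z/height = 1 + (2.04-1)·5.75/20 = 1.299000
θ = twist·z/height = -128°·5.75/20 = -36.8000° = -0.642281 rad
cos θ = 0.800731, sin θ = -0.599024 (intermediates below are computed at full precision and shown rounded to 5 d.p.)
v1: (-4.5,1.5) → rotate → (-2.70476,3.89670) → ×s → (-3.51348,5.06182) → (-3.51,5.06)
v2: (-2,-3.5) → rotate → (-3.69805,-1.60451) → ×s → (-4.80376,-2.08426) → (-4.80,-2.08)
v3: (3.5,-4) → rotate → (0.40647,-5.29951) → ×s → (0.52800,-6.88406) → (0.53,-6.88)
v4: (5,-1.5) → rotate → (3.10512,-4.19622) → ×s → (4.03355,-5.45088) → (4.03,-5.45)
v5: (-3,2) → rotate → (-1.20415,3.39853) → ×s → (-1.56419,4.41470) → (-1.56,4.41)

Cross-section at z=5.75: (-3.51,5.06) (-4.80,-2.08) (0.53,-6.88) (4.03,-5.45) (-1.56,4.41)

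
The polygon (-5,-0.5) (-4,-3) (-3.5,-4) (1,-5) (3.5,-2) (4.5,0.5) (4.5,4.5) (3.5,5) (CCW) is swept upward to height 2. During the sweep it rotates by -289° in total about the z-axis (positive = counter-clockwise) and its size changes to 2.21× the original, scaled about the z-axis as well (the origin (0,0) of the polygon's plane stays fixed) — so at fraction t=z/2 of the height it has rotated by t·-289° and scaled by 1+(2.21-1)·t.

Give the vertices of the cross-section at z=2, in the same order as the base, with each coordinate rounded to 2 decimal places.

t = z/height = 2/2 = 1
s = 1 + (scale-1)·z/height = 1 + (2.21-1)·2/2 = 2.210000
θ = twist·z/height = -289°·2/2 = -289.0000° = -5.044002 rad
cos θ = 0.325568, sin θ = 0.945519 (intermediates below are computed at full precision and shown rounded to 5 d.p.)
v1: (-5,-0.5) → rotate → (-1.15508,-4.89038) → ×s → (-2.55273,-10.80773) → (-2.55,-10.81)
v2: (-4,-3) → rotate → (1.53428,-4.75878) → ×s → (3.39077,-10.51690) → (3.39,-10.52)
v3: (-3.5,-4) → rotate → (2.64259,-4.61159) → ×s → (5.84011,-10.19161) → (5.84,-10.19)
v4: (1,-5) → rotate → (5.05316,-0.68232) → ×s → (11.16749,-1.50793) → (11.17,-1.51)
v5: (3.5,-2) → rotate → (3.03053,2.65818) → ×s → (6.69746,5.87457) → (6.70,5.87)
v6: (4.5,0.5) → rotate → (0.99230,4.41762) → ×s → (2.19298,9.76294) → (2.19,9.76)
v7: (4.5,4.5) → rotate → (-2.78978,5.71989) → ×s → (-6.16541,12.64096) → (-6.17,12.64)
v8: (3.5,5) → rotate → (-3.58810,4.93716) → ×s → (-7.92971,10.91111) → (-7.93,10.91)

Cross-section at z=2: (-2.55,-10.81) (3.39,-10.52) (5.84,-10.19) (11.17,-1.51) (6.70,5.87) (2.19,9.76) (-6.17,12.64) (-7.93,10.91)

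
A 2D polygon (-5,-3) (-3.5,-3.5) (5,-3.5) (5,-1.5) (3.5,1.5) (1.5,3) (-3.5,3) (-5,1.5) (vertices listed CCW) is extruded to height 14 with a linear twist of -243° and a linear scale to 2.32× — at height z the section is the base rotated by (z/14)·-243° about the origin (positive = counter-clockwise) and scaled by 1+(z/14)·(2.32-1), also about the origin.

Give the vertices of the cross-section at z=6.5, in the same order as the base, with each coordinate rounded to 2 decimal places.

Cross-section at z=6.5: (-1.33,9.31) (-3.01,7.39) (-8.33,-5.24) (-5.36,-6.49) (0.04,-6.14) (3.52,-4.11) (6.65,3.33) (5.36,6.49)

t = z/height = 6.5/14 = 0.464286
s = 1 + (scale-1)·z/height = 1 + (2.32-1)·6.5/14 = 1.612857
θ = twist·z/height = -243°·6.5/14 = -112.8214° = -1.969105 rad
cos θ = -0.387860, sin θ = -0.921718 (intermediates below are computed at full precision and shown rounded to 5 d.p.)
v1: (-5,-3) → rotate → (-0.82585,5.77217) → ×s → (-1.33198,9.30969) → (-1.33,9.31)
v2: (-3.5,-3.5) → rotate → (-1.86850,4.58352) → ×s → (-3.01363,7.39257) → (-3.01,7.39)
v3: (5,-3.5) → rotate → (-5.16532,-3.25108) → ×s → (-8.33092,-5.24353) → (-8.33,-5.24)
v4: (5,-1.5) → rotate → (-3.32188,-4.02680) → ×s → (-5.35772,-6.49465) → (-5.36,-6.49)
v5: (3.5,1.5) → rotate → (0.02507,-3.80780) → ×s → (0.04043,-6.14144) → (0.04,-6.14)
v6: (1.5,3) → rotate → (2.18336,-2.54616) → ×s → (3.52145,-4.10659) → (3.52,-4.11)
v7: (-3.5,3) → rotate → (4.12267,2.06243) → ×s → (6.64927,3.32641) → (6.65,3.33)
v8: (-5,1.5) → rotate → (3.32188,4.02680) → ×s → (5.35772,6.49465) → (5.36,6.49)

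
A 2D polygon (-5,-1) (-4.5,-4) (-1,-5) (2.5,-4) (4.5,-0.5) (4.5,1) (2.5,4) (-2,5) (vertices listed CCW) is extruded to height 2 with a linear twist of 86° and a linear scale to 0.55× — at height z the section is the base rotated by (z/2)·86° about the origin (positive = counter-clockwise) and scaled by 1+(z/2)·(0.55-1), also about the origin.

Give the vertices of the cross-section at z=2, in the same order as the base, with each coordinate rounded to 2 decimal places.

t = z/height = 2/2 = 1
s = 1 + (scale-1)·z/height = 1 + (0.55-1)·2/2 = 0.550000
θ = twist·z/height = 86°·2/2 = 86.0000° = 1.500983 rad
cos θ = 0.069756, sin θ = 0.997564 (intermediates below are computed at full precision and shown rounded to 5 d.p.)
v1: (-5,-1) → rotate → (0.64878,-5.05758) → ×s → (0.35683,-2.78167) → (0.36,-2.78)
v2: (-4.5,-4) → rotate → (3.67635,-4.76806) → ×s → (2.02199,-2.62244) → (2.02,-2.62)
v3: (-1,-5) → rotate → (4.91806,-1.34635) → ×s → (2.70494,-0.74049) → (2.70,-0.74)
v4: (2.5,-4) → rotate → (4.16465,2.21488) → ×s → (2.29056,1.21819) → (2.29,1.22)
v5: (4.5,-0.5) → rotate → (0.81269,4.45416) → ×s → (0.44698,2.44979) → (0.45,2.45)
v6: (4.5,1) → rotate → (-0.68366,4.55879) → ×s → (-0.37601,2.50734) → (-0.38,2.51)
v7: (2.5,4) → rotate → (-3.81587,2.77294) → ×s → (-2.09873,1.52511) → (-2.10,1.53)
v8: (-2,5) → rotate → (-5.12733,-1.64635) → ×s → (-2.82003,-0.90549) → (-2.82,-0.91)

Cross-section at z=2: (0.36,-2.78) (2.02,-2.62) (2.70,-0.74) (2.29,1.22) (0.45,2.45) (-0.38,2.51) (-2.10,1.53) (-2.82,-0.91)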